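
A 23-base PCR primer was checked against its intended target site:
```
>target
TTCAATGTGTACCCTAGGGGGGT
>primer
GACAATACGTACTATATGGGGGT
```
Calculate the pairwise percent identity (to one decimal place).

69.6%

7 positions differ (1, 2, 7, 8, 13, 14, 17), so 16 of 23 match: 16/23 = 69.57%.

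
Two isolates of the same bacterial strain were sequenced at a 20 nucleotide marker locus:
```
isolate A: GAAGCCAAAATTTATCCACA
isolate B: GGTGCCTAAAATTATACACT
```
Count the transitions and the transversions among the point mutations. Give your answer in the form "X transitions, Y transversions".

Mismatches (1-based):
site 2: A→G (purine→purine, transition)
site 3: A→T (purine→pyrimidine, transversion)
site 7: A→T (purine→pyrimidine, transversion)
site 11: T→A (pyrimidine→purine, transversion)
site 16: C→A (pyrimidine→purine, transversion)
site 20: A→T (purine→pyrimidine, transversion)

1 transition, 5 transversions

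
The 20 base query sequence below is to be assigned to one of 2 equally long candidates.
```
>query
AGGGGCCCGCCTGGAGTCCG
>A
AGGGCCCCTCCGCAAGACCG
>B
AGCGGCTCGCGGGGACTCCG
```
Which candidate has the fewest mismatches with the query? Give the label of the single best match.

B

A differs at 6 sites; B differs at 5 sites. The closest is B.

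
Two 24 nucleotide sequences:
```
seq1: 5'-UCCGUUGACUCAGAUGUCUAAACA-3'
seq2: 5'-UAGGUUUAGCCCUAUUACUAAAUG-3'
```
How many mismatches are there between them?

The sequences differ at bases 2, 3, 7, 9, 10, 12, 13, 16, 17, 23, 24 (1-based) — 11 in total.

11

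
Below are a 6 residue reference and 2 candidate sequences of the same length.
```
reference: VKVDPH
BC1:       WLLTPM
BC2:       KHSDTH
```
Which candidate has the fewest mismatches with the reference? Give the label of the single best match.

Hamming distances to reference — BC1: 5; BC2: 4.
Smallest is BC2 with 4 mismatches.

BC2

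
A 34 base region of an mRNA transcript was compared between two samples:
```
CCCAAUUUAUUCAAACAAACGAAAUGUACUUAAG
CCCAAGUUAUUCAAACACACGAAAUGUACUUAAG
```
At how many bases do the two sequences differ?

The sequences differ at bases 6, 18 (1-based) — 2 in total.

2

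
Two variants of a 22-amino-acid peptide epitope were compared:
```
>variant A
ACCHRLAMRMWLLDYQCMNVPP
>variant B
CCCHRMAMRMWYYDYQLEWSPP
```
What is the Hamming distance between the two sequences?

Comparing position by position, 8 positions differ: 1 (A/C), 6 (L/M), 12 (L/Y), 13 (L/Y), 17 (C/L), 18 (M/E), 19 (N/W), 20 (V/S).

8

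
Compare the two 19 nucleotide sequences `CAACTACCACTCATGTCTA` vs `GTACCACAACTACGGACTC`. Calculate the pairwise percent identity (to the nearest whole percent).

53%

Mismatches at positions 1, 2, 5, 8, 12, 13, 14, 16, 19 (1-based): 9 of 19.
Identical positions: 10/19 = 52.63% → 53%.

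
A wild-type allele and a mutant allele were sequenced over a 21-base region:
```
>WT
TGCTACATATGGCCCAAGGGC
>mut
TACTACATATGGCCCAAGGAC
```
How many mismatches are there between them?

2

Comparing position by position, 2 sites differ: 2 (G/A), 20 (G/A).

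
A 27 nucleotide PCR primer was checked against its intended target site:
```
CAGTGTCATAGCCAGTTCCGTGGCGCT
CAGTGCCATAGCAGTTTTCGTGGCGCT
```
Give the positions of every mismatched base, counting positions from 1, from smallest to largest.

6, 13, 14, 15, 18

Scanning 1-based: 6: T/C; 13: C/A; 14: A/G; 15: G/T; 18: C/T.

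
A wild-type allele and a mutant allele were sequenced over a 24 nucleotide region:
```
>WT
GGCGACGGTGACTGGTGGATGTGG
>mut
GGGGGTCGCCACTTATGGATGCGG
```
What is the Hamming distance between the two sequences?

The sequences differ at bases 3, 5, 6, 7, 9, 10, 14, 15, 22 (1-based) — 9 in total.

9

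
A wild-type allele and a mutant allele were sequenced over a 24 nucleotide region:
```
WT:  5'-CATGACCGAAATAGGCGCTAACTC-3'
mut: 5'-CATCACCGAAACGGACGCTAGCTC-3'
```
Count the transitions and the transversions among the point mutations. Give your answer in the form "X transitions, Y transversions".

Mismatches (1-based):
position 4: G→C (purine→pyrimidine, transversion)
position 12: T→C (pyrimidine→pyrimidine, transition)
position 13: A→G (purine→purine, transition)
position 15: G→A (purine→purine, transition)
position 21: A→G (purine→purine, transition)

4 transitions, 1 transversion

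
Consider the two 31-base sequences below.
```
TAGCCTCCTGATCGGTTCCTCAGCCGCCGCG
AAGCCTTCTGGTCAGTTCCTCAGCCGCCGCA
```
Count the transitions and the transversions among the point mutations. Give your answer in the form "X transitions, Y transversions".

4 transitions, 1 transversion

Mismatches (1-based):
base 1: T→A (pyrimidine→purine, transversion)
base 7: C→T (pyrimidine→pyrimidine, transition)
base 11: A→G (purine→purine, transition)
base 14: G→A (purine→purine, transition)
base 31: G→A (purine→purine, transition)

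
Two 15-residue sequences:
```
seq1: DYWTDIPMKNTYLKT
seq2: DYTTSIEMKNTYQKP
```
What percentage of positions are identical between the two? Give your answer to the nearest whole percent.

67%

Mismatches at positions 3, 5, 7, 13, 15 (1-based): 5 of 15.
Identical positions: 10/15 = 66.67% → 67%.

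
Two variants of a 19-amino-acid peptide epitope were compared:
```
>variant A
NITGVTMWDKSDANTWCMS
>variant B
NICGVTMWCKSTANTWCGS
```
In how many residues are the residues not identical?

Mismatches (1-based): residue 3: T→C; residue 9: D→C; residue 12: D→T; residue 18: M→G.

4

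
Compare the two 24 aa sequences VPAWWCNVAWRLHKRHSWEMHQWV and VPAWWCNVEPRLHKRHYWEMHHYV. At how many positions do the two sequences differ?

5

Mismatches (1-based): position 9: A→E; position 10: W→P; position 17: S→Y; position 22: Q→H; position 23: W→Y.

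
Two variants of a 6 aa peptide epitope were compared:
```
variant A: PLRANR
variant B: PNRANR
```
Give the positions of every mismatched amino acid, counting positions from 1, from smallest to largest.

2

Scanning 1-based: 2: L/N.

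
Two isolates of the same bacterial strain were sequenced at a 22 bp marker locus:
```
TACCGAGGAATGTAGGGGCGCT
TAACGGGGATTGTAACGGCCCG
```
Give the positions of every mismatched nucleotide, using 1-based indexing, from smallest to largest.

Differences at position 3 (C→A), position 6 (A→G), position 10 (A→T), position 15 (G→A), position 16 (G→C), position 20 (G→C), position 22 (T→G).

3, 6, 10, 15, 16, 20, 22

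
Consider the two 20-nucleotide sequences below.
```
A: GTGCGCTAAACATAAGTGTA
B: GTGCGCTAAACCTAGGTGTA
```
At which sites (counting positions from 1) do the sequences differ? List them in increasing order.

Scanning 1-based: 12: A/C; 15: A/G.

12, 15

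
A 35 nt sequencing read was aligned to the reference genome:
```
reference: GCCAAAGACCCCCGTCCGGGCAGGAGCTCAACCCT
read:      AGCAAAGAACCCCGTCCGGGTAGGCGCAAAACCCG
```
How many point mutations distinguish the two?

8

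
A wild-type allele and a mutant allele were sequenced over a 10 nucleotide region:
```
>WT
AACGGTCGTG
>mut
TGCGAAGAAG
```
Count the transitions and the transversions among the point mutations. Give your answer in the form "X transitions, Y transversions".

Transitions (purine↔purine or pyrimidine↔pyrimidine): 2 A→G, 5 G→A, 8 G→A.
Transversions (purine↔pyrimidine): 1 A→T, 6 T→A, 7 C→G, 9 T→A.

3 transitions, 4 transversions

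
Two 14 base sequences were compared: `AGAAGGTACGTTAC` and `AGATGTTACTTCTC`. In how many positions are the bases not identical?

The sequences differ at positions 4, 6, 10, 12, 13 (1-based) — 5 in total.

5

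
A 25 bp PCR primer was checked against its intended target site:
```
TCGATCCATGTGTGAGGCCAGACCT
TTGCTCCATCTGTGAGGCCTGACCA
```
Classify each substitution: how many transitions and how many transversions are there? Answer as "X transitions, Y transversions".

1 transition, 4 transversions

Mismatches (1-based):
position 2: C→T (pyrimidine→pyrimidine, transition)
position 4: A→C (purine→pyrimidine, transversion)
position 10: G→C (purine→pyrimidine, transversion)
position 20: A→T (purine→pyrimidine, transversion)
position 25: T→A (pyrimidine→purine, transversion)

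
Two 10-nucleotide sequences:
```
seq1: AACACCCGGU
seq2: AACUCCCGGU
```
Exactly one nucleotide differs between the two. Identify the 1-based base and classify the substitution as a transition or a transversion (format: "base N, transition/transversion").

The sequences differ only at base 4: A→U (purine→pyrimidine), a transversion.

base 4, transversion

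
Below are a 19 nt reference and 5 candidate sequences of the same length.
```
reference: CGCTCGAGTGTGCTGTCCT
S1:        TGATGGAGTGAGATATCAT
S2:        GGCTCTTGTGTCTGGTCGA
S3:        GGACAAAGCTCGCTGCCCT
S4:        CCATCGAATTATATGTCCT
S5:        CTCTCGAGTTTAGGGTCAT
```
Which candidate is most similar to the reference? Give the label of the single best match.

S1 differs at 7 bases; S2 differs at 8 bases; S3 differs at 9 bases; S4 differs at 7 bases; S5 differs at 6 bases. The closest is S5.

S5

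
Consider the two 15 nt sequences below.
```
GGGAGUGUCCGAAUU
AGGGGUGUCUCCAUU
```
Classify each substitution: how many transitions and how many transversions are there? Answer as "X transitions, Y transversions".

Transitions (purine↔purine or pyrimidine↔pyrimidine): 1 G→A, 4 A→G, 10 C→U.
Transversions (purine↔pyrimidine): 11 G→C, 12 A→C.

3 transitions, 2 transversions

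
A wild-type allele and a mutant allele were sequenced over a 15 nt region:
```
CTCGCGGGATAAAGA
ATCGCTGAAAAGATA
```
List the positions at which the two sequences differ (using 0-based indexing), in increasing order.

0, 5, 7, 9, 11, 13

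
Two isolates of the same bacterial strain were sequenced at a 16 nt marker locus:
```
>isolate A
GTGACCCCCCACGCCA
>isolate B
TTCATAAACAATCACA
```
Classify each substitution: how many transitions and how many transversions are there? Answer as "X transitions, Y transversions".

2 transitions, 8 transversions

Transitions (purine↔purine or pyrimidine↔pyrimidine): 5 C→T, 12 C→T.
Transversions (purine↔pyrimidine): 1 G→T, 3 G→C, 6 C→A, 7 C→A, 8 C→A, 10 C→A, 13 G→C, 14 C→A.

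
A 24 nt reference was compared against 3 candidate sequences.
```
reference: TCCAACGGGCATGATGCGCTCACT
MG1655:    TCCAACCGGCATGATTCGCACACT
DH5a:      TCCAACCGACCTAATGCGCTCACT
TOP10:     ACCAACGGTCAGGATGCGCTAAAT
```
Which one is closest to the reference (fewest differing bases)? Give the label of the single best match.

Hamming distances to reference — MG1655: 3; DH5a: 4; TOP10: 5.
Smallest is MG1655 with 3 mismatches.

MG1655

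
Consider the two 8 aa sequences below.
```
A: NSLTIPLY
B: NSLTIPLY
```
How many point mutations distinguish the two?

The two sequences are identical at every position.

0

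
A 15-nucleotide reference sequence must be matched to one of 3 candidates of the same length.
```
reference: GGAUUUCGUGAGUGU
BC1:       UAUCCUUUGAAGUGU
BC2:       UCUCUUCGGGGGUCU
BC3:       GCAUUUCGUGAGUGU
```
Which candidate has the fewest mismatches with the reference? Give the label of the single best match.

BC3

Hamming distances to reference — BC1: 9; BC2: 7; BC3: 1.
Smallest is BC3 with 1 mismatch.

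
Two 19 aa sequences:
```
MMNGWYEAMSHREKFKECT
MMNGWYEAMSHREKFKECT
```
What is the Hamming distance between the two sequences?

0

No positions differ; the sequences are identical.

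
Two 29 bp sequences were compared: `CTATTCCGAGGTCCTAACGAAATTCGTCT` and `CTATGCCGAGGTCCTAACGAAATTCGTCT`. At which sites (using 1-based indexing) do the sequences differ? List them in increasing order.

Scanning 1-based: 5: T/G.

5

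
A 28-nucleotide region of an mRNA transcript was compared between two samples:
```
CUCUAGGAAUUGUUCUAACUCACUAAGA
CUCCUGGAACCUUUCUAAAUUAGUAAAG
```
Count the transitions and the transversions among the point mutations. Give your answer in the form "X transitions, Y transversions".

6 transitions, 4 transversions

Mismatches (1-based):
position 4: U→C (pyrimidine→pyrimidine, transition)
position 5: A→U (purine→pyrimidine, transversion)
position 10: U→C (pyrimidine→pyrimidine, transition)
position 11: U→C (pyrimidine→pyrimidine, transition)
position 12: G→U (purine→pyrimidine, transversion)
position 19: C→A (pyrimidine→purine, transversion)
position 21: C→U (pyrimidine→pyrimidine, transition)
position 23: C→G (pyrimidine→purine, transversion)
position 27: G→A (purine→purine, transition)
position 28: A→G (purine→purine, transition)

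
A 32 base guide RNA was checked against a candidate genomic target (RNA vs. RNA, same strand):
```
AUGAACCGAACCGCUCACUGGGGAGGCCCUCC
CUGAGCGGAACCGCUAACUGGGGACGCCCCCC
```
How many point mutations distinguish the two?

Mismatches (1-based): site 1: A→C; site 5: A→G; site 7: C→G; site 16: C→A; site 25: G→C; site 30: U→C.

6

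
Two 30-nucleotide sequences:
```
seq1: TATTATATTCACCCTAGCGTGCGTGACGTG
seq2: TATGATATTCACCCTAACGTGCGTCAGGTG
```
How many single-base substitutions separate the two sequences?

4

Comparing position by position, 4 positions differ: 4 (T/G), 17 (G/A), 25 (G/C), 27 (C/G).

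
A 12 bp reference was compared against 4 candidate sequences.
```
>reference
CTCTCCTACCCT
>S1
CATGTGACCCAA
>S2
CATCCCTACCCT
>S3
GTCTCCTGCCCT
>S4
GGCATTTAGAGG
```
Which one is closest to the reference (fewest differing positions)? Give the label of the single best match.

S3

Hamming distances to reference — S1: 9; S2: 3; S3: 2; S4: 9.
Smallest is S3 with 2 mismatches.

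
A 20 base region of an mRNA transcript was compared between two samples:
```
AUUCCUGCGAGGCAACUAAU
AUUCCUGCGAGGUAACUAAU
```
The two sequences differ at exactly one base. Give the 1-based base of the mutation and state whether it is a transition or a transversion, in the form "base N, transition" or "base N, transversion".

The sequences differ only at base 13: C→U (pyrimidine→pyrimidine), a transition.

base 13, transition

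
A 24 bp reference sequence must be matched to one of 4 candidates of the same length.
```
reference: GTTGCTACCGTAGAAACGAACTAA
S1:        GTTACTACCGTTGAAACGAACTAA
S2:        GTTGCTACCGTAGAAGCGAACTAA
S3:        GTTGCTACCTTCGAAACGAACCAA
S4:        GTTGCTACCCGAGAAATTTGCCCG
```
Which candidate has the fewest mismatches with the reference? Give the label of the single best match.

S2

Hamming distances to reference — S1: 2; S2: 1; S3: 3; S4: 9.
Smallest is S2 with 1 mismatch.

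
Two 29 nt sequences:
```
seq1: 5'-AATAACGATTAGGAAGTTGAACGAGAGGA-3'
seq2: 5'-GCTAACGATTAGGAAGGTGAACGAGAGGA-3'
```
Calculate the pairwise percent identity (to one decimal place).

Mismatches at positions 1, 2, 17 (1-based): 3 of 29.
Identical positions: 26/29 = 89.66% → 89.7%.

89.7%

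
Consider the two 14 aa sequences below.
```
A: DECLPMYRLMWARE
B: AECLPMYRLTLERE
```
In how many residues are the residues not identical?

4

Comparing position by position, 4 residues differ: 1 (D/A), 10 (M/T), 11 (W/L), 12 (A/E).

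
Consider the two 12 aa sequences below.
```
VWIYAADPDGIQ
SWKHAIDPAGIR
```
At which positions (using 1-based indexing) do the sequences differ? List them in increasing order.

1, 3, 4, 6, 9, 12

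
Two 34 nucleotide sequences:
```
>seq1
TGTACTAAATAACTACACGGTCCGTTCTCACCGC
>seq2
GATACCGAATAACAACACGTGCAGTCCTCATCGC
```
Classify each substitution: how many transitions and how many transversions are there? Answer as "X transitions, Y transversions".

Mismatches (1-based):
site 1: T→G (pyrimidine→purine, transversion)
site 2: G→A (purine→purine, transition)
site 6: T→C (pyrimidine→pyrimidine, transition)
site 7: A→G (purine→purine, transition)
site 14: T→A (pyrimidine→purine, transversion)
site 20: G→T (purine→pyrimidine, transversion)
site 21: T→G (pyrimidine→purine, transversion)
site 23: C→A (pyrimidine→purine, transversion)
site 26: T→C (pyrimidine→pyrimidine, transition)
site 31: C→T (pyrimidine→pyrimidine, transition)

5 transitions, 5 transversions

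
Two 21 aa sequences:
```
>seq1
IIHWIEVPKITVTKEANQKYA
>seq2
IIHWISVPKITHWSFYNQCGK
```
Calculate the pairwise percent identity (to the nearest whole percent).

57%

9 positions differ (6, 12, 13, 14, 15, 16, 19, 20, 21), so 12 of 21 match: 12/21 = 57.14%.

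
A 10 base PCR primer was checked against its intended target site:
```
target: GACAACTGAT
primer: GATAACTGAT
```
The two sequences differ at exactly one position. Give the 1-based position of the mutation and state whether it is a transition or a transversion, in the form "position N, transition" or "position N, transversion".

position 3, transition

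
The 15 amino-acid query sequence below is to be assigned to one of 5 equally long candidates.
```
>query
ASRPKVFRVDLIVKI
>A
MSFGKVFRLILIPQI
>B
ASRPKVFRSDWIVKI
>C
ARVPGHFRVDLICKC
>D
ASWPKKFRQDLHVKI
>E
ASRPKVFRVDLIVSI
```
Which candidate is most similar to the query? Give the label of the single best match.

A differs at 7 positions; B differs at 2 positions; C differs at 6 positions; D differs at 4 positions; E differs at 1 position. The closest is E.

E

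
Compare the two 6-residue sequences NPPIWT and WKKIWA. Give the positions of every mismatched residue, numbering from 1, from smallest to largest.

1, 2, 3, 6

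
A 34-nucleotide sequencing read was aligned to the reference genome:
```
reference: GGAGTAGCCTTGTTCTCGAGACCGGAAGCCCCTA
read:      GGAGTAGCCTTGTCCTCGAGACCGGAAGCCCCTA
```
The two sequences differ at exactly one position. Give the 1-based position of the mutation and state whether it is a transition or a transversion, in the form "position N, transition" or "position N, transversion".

position 14, transition

The sequences differ only at position 14: T→C (pyrimidine→pyrimidine), a transition.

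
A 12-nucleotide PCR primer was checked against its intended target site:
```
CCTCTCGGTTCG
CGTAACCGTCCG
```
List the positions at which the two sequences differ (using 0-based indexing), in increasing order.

Scanning 0-based: 1: C/G; 3: C/A; 4: T/A; 6: G/C; 9: T/C.

1, 3, 4, 6, 9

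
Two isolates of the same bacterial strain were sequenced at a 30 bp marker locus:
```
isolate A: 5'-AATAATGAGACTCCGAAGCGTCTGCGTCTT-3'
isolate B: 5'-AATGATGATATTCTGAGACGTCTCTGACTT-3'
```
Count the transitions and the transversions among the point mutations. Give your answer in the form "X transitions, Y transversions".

6 transitions, 3 transversions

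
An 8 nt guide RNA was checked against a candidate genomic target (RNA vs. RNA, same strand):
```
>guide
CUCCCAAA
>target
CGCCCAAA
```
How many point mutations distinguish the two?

The sequences differ at sites 2 (1-based) — 1 in total.

1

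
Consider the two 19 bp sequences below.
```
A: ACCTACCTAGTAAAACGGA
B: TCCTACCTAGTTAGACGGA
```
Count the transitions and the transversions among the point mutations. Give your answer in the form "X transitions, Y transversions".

Transitions (purine↔purine or pyrimidine↔pyrimidine): 14 A→G.
Transversions (purine↔pyrimidine): 1 A→T, 12 A→T.

1 transition, 2 transversions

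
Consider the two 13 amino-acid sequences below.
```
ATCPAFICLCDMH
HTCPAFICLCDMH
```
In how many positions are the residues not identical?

1

Mismatches (1-based): position 1: A→H.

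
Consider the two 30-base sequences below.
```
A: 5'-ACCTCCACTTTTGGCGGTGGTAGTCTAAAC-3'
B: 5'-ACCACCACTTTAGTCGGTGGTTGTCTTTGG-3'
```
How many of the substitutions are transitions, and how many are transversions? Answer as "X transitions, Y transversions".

1 transition, 7 transversions

Transitions (purine↔purine or pyrimidine↔pyrimidine): 29 A→G.
Transversions (purine↔pyrimidine): 4 T→A, 12 T→A, 14 G→T, 22 A→T, 27 A→T, 28 A→T, 30 C→G.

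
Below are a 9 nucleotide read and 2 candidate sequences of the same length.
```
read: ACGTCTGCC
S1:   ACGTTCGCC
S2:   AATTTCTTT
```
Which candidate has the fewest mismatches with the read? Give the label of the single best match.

S1 differs at 2 sites; S2 differs at 7 sites. The closest is S1.

S1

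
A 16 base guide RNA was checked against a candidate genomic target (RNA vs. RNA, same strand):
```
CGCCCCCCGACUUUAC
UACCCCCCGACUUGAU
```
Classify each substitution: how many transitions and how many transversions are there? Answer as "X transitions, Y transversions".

Transitions (purine↔purine or pyrimidine↔pyrimidine): 1 C→U, 2 G→A, 16 C→U.
Transversions (purine↔pyrimidine): 14 U→G.

3 transitions, 1 transversion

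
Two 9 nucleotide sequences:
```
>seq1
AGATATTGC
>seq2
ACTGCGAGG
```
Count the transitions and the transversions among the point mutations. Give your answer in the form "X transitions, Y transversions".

0 transitions, 7 transversions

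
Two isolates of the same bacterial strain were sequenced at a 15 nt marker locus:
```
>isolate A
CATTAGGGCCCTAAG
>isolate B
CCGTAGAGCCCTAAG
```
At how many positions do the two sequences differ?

The sequences differ at positions 2, 3, 7 (1-based) — 3 in total.

3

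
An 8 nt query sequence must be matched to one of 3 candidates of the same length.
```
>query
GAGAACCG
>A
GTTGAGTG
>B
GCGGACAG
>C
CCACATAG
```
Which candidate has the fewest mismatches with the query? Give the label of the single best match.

B

A differs at 5 bases; B differs at 3 bases; C differs at 6 bases. The closest is B.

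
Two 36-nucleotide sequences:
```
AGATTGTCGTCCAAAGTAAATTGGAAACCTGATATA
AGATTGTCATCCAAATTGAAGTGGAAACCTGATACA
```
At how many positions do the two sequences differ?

Comparing position by position, 5 positions differ: 9 (G/A), 16 (G/T), 18 (A/G), 21 (T/G), 35 (T/C).

5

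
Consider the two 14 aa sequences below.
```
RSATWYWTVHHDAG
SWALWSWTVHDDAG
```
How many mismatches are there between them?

The sequences differ at residues 1, 2, 4, 6, 11 (1-based) — 5 in total.

5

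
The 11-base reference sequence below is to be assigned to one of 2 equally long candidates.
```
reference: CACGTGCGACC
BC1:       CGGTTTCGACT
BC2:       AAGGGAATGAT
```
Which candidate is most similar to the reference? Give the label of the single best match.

BC1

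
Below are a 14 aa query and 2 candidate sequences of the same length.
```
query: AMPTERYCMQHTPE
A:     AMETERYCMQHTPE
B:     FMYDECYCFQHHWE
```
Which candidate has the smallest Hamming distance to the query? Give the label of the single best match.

Hamming distances to query — A: 1; B: 7.
Smallest is A with 1 mismatch.

A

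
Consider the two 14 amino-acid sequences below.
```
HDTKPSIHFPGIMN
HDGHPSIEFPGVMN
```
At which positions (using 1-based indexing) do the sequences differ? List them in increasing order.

3, 4, 8, 12

Differences at position 3 (T→G), position 4 (K→H), position 8 (H→E), position 12 (I→V).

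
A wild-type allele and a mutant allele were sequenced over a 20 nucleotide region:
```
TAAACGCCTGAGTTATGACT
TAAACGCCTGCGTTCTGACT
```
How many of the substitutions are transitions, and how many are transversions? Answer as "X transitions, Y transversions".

Transitions (purine↔purine or pyrimidine↔pyrimidine): none.
Transversions (purine↔pyrimidine): 11 A→C, 15 A→C.

0 transitions, 2 transversions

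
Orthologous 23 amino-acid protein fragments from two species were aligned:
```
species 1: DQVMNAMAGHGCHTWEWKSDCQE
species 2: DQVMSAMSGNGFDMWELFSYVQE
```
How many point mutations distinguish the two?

10

Comparing position by position, 10 positions differ: 5 (N/S), 8 (A/S), 10 (H/N), 12 (C/F), 13 (H/D), 14 (T/M), 17 (W/L), 18 (K/F), 20 (D/Y), 21 (C/V).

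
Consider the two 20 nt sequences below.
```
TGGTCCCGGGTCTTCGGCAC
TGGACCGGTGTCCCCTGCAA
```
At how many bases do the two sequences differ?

The sequences differ at bases 4, 7, 9, 13, 14, 16, 20 (1-based) — 7 in total.

7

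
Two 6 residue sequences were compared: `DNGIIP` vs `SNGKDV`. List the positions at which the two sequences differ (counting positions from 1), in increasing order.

1, 4, 5, 6

Scanning 1-based: 1: D/S; 4: I/K; 5: I/D; 6: P/V.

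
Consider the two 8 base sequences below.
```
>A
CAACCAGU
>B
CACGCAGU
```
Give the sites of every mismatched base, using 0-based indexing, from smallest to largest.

Scanning 0-based: 2: A/C; 3: C/G.

2, 3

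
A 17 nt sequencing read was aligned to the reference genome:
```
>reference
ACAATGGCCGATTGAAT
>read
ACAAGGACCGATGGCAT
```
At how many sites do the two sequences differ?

The sequences differ at sites 5, 7, 13, 15 (1-based) — 4 in total.

4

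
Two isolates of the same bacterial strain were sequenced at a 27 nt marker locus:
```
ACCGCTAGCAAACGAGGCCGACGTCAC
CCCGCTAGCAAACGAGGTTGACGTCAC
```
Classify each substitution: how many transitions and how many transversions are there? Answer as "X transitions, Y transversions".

Mismatches (1-based):
position 1: A→C (purine→pyrimidine, transversion)
position 18: C→T (pyrimidine→pyrimidine, transition)
position 19: C→T (pyrimidine→pyrimidine, transition)

2 transitions, 1 transversion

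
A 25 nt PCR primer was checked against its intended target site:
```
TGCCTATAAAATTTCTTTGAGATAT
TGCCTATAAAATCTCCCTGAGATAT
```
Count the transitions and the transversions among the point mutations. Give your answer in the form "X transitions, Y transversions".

3 transitions, 0 transversions

Transitions (purine↔purine or pyrimidine↔pyrimidine): 13 T→C, 16 T→C, 17 T→C.
Transversions (purine↔pyrimidine): none.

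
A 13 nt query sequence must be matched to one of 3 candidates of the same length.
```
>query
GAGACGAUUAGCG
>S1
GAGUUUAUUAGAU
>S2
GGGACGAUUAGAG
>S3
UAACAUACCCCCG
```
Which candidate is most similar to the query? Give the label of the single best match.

S1 differs at 5 bases; S2 differs at 2 bases; S3 differs at 9 bases. The closest is S2.

S2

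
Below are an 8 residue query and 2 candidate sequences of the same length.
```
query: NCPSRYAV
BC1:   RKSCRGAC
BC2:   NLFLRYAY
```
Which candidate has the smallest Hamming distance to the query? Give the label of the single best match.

BC2

Hamming distances to query — BC1: 6; BC2: 4.
Smallest is BC2 with 4 mismatches.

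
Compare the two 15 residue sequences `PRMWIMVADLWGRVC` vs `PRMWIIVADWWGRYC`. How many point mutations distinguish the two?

The sequences differ at positions 6, 10, 14 (1-based) — 3 in total.

3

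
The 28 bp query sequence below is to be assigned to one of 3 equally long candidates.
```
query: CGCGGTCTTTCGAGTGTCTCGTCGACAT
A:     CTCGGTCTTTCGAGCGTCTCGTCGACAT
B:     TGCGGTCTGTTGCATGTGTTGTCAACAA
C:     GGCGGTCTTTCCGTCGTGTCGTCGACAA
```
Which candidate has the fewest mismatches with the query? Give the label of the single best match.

A

Hamming distances to query — A: 2; B: 9; C: 7.
Smallest is A with 2 mismatches.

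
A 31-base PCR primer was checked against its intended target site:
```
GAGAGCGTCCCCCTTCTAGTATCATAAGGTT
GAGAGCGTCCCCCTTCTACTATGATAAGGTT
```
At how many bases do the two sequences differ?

2

Comparing position by position, 2 bases differ: 19 (G/C), 23 (C/G).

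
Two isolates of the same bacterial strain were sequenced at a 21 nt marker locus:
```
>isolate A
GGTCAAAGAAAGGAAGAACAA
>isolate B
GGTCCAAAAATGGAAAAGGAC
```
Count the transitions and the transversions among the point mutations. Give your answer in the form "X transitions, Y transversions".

Mismatches (1-based):
site 5: A→C (purine→pyrimidine, transversion)
site 8: G→A (purine→purine, transition)
site 11: A→T (purine→pyrimidine, transversion)
site 16: G→A (purine→purine, transition)
site 18: A→G (purine→purine, transition)
site 19: C→G (pyrimidine→purine, transversion)
site 21: A→C (purine→pyrimidine, transversion)

3 transitions, 4 transversions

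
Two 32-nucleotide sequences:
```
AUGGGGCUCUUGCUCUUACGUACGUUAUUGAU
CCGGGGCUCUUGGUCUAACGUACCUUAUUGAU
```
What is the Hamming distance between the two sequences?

The sequences differ at sites 1, 2, 13, 17, 24 (1-based) — 5 in total.

5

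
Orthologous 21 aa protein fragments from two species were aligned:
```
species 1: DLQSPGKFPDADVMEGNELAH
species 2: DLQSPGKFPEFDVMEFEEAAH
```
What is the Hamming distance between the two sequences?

The sequences differ at positions 10, 11, 16, 17, 19 (1-based) — 5 in total.

5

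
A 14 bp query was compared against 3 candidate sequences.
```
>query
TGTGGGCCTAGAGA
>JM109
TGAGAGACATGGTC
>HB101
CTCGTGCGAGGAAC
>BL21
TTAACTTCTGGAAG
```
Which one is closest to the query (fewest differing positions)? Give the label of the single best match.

JM109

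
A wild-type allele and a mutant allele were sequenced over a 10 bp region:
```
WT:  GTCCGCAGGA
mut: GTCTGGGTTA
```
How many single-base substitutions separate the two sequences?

Mismatches (1-based): base 4: C→T; base 6: C→G; base 7: A→G; base 8: G→T; base 9: G→T.

5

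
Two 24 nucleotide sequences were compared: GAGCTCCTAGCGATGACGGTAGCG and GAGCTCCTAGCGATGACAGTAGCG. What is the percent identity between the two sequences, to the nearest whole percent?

Mismatch at position 18 (1-based): 1 of 24.
Identical positions: 23/24 = 95.83% → 96%.

96%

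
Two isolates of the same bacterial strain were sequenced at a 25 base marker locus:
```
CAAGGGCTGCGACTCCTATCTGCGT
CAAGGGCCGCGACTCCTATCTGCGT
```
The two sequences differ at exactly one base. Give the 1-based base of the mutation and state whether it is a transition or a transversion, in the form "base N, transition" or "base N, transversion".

base 8, transition

Base 8 changes T→C. T is a pyrimidine and C is a pyrimidine, so this is a transition.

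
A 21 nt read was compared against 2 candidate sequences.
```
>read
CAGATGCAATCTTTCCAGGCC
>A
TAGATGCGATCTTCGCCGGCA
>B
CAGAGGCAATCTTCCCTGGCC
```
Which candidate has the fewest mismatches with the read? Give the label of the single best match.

B

Hamming distances to read — A: 6; B: 3.
Smallest is B with 3 mismatches.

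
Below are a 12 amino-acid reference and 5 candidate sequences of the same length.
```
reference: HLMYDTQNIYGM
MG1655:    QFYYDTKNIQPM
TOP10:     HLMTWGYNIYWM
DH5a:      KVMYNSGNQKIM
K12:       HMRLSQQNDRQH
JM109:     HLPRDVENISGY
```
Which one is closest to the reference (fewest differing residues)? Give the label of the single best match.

TOP10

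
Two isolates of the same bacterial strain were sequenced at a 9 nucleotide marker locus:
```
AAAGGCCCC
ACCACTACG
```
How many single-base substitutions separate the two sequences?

7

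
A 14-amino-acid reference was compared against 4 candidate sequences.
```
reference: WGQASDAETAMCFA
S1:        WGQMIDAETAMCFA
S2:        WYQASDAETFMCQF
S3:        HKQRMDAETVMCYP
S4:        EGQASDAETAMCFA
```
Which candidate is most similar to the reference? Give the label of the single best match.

S1 differs at 2 residues; S2 differs at 4 residues; S3 differs at 7 residues; S4 differs at 1 residue. The closest is S4.

S4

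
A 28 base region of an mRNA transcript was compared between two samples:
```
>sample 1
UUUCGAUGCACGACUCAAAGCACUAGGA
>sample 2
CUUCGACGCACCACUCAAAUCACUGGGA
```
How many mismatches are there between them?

5

The sequences differ at bases 1, 7, 12, 20, 25 (1-based) — 5 in total.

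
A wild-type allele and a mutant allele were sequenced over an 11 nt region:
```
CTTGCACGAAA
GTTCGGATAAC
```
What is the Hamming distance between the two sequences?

Mismatches (1-based): site 1: C→G; site 4: G→C; site 5: C→G; site 6: A→G; site 7: C→A; site 8: G→T; site 11: A→C.

7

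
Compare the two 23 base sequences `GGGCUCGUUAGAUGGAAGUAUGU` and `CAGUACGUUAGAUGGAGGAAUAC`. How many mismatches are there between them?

The sequences differ at sites 1, 2, 4, 5, 17, 19, 22, 23 (1-based) — 8 in total.

8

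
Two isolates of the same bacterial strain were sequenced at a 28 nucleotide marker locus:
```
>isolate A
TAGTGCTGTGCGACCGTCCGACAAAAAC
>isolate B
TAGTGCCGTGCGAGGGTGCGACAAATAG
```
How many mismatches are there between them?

Comparing position by position, 6 bases differ: 7 (T/C), 14 (C/G), 15 (C/G), 18 (C/G), 26 (A/T), 28 (C/G).

6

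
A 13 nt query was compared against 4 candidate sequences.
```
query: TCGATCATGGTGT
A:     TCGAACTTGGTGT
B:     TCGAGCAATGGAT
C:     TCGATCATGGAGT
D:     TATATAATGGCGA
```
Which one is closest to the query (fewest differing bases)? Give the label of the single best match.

A differs at 2 bases; B differs at 5 bases; C differs at 1 base; D differs at 5 bases. The closest is C.

C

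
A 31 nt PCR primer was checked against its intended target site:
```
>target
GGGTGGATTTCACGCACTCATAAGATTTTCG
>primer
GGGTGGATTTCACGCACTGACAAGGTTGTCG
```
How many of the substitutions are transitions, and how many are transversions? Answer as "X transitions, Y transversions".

2 transitions, 2 transversions

Mismatches (1-based):
base 19: C→G (pyrimidine→purine, transversion)
base 21: T→C (pyrimidine→pyrimidine, transition)
base 25: A→G (purine→purine, transition)
base 28: T→G (pyrimidine→purine, transversion)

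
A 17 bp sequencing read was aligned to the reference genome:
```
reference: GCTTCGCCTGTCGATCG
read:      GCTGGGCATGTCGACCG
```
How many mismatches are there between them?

4

The sequences differ at sites 4, 5, 8, 15 (1-based) — 4 in total.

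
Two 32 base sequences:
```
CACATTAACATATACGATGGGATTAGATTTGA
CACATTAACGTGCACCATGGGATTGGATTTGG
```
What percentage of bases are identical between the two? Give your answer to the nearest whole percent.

81%

6 positions differ (10, 12, 13, 16, 25, 32), so 26 of 32 match: 26/32 = 81.25%.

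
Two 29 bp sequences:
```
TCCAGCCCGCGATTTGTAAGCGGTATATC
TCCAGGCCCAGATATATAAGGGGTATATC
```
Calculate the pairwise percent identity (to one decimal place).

79.3%

Mismatches at positions 6, 9, 10, 14, 16, 21 (1-based): 6 of 29.
Identical positions: 23/29 = 79.31% → 79.3%.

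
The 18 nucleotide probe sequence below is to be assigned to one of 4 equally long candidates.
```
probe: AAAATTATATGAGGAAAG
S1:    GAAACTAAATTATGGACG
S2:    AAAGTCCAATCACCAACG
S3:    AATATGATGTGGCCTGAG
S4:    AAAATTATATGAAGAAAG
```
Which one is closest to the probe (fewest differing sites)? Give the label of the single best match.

S4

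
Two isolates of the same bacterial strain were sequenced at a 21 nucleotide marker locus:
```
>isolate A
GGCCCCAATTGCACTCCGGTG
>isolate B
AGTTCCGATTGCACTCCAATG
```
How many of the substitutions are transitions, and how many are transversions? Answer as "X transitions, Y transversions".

6 transitions, 0 transversions

Transitions (purine↔purine or pyrimidine↔pyrimidine): 1 G→A, 3 C→T, 4 C→T, 7 A→G, 18 G→A, 19 G→A.
Transversions (purine↔pyrimidine): none.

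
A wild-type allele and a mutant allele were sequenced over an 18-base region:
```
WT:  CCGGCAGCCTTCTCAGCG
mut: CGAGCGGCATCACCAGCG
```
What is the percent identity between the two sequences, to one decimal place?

61.1%

7 positions differ (2, 3, 6, 9, 11, 12, 13), so 11 of 18 match: 11/18 = 61.11%.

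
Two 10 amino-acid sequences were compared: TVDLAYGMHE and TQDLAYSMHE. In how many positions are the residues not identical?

Mismatches (1-based): position 2: V→Q; position 7: G→S.

2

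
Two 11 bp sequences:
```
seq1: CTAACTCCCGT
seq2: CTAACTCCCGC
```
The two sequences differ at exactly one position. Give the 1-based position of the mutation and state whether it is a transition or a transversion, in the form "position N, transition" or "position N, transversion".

The sequences differ only at position 11: T→C (pyrimidine→pyrimidine), a transition.

position 11, transition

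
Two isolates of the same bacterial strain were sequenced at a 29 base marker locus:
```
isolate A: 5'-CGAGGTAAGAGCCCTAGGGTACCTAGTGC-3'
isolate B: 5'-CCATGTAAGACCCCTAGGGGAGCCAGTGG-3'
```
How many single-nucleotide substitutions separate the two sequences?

Mismatches (1-based): position 2: G→C; position 4: G→T; position 11: G→C; position 20: T→G; position 22: C→G; position 24: T→C; position 29: C→G.

7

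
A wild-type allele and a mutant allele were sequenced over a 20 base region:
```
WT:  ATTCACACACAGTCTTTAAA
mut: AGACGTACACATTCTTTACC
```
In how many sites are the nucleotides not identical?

Comparing position by position, 7 sites differ: 2 (T/G), 3 (T/A), 5 (A/G), 6 (C/T), 12 (G/T), 19 (A/C), 20 (A/C).

7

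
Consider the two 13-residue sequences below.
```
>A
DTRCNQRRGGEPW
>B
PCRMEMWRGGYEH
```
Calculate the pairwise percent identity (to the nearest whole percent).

31%

9 positions differ (1, 2, 4, 5, 6, 7, 11, 12, 13), so 4 of 13 match: 4/13 = 30.77%.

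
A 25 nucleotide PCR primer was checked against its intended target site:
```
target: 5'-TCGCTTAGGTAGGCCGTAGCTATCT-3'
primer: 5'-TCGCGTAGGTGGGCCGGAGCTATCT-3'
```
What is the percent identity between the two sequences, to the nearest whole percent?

Mismatches at positions 5, 11, 17 (1-based): 3 of 25.
Identical positions: 22/25 = 88% → 88%.

88%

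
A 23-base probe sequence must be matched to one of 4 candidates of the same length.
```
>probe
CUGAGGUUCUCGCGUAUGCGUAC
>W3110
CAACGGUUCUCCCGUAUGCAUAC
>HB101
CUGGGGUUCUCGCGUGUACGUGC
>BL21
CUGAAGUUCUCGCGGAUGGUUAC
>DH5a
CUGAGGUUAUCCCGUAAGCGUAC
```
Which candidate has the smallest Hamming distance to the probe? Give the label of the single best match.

W3110 differs at 5 bases; HB101 differs at 4 bases; BL21 differs at 4 bases; DH5a differs at 3 bases. The closest is DH5a.

DH5a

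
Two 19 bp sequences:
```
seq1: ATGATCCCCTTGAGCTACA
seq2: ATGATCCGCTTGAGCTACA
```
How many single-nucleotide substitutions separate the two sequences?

1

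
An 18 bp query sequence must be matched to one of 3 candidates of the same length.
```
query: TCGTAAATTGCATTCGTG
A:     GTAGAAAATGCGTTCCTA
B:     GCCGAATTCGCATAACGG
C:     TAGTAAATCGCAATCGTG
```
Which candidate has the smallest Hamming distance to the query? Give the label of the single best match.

C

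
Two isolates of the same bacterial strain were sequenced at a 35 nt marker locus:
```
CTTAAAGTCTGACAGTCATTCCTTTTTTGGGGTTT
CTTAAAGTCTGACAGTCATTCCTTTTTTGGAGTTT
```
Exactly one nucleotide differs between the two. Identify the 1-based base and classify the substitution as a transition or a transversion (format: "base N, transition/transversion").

base 31, transition

Base 31 changes G→A. G is a purine and A is a purine, so this is a transition.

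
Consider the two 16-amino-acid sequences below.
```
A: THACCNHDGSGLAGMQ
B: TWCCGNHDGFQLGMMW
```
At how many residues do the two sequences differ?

The sequences differ at residues 2, 3, 5, 10, 11, 13, 14, 16 (1-based) — 8 in total.

8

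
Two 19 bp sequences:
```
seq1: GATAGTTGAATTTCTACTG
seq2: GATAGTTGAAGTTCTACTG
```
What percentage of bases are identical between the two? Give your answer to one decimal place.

Mismatch at position 11 (1-based): 1 of 19.
Identical positions: 18/19 = 94.74% → 94.7%.

94.7%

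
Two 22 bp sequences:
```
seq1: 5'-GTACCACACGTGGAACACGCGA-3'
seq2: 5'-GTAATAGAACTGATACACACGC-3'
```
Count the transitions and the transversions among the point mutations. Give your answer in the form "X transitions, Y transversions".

Mismatches (1-based):
position 4: C→A (pyrimidine→purine, transversion)
position 5: C→T (pyrimidine→pyrimidine, transition)
position 7: C→G (pyrimidine→purine, transversion)
position 9: C→A (pyrimidine→purine, transversion)
position 10: G→C (purine→pyrimidine, transversion)
position 13: G→A (purine→purine, transition)
position 14: A→T (purine→pyrimidine, transversion)
position 19: G→A (purine→purine, transition)
position 22: A→C (purine→pyrimidine, transversion)

3 transitions, 6 transversions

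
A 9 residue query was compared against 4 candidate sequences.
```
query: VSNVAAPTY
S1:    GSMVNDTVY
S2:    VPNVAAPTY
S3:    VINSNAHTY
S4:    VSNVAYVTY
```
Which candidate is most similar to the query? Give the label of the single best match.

S2

S1 differs at 6 positions; S2 differs at 1 position; S3 differs at 4 positions; S4 differs at 2 positions. The closest is S2.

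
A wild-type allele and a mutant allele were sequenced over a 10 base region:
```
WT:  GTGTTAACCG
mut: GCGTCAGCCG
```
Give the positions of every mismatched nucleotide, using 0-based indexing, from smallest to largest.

Scanning 0-based: 1: T/C; 4: T/C; 6: A/G.

1, 4, 6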